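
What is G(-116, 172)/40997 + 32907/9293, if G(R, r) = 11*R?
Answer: 121566401/34635011 ≈ 3.5099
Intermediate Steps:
G(-116, 172)/40997 + 32907/9293 = (11*(-116))/40997 + 32907/9293 = -1276*1/40997 + 32907*(1/9293) = -116/3727 + 32907/9293 = 121566401/34635011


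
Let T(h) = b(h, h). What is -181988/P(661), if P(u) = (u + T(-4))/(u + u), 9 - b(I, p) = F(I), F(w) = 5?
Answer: -240588136/665 ≈ -3.6179e+5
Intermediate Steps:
b(I, p) = 4 (b(I, p) = 9 - 1*5 = 9 - 5 = 4)
T(h) = 4
P(u) = (4 + u)/(2*u) (P(u) = (u + 4)/(u + u) = (4 + u)/((2*u)) = (4 + u)*(1/(2*u)) = (4 + u)/(2*u))
-181988/P(661) = -181988*1322/(4 + 661) = -181988/((1/2)*(1/661)*665) = -181988/665/1322 = -181988*1322/665 = -240588136/665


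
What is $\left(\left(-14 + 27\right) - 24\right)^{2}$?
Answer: $121$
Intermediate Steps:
$\left(\left(-14 + 27\right) - 24\right)^{2} = \left(13 - 24\right)^{2} = \left(-11\right)^{2} = 121$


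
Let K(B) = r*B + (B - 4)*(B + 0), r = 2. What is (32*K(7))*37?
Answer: 41440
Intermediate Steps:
K(B) = 2*B + B*(-4 + B) (K(B) = 2*B + (B - 4)*(B + 0) = 2*B + (-4 + B)*B = 2*B + B*(-4 + B))
(32*K(7))*37 = (32*(7*(-2 + 7)))*37 = (32*(7*5))*37 = (32*35)*37 = 1120*37 = 41440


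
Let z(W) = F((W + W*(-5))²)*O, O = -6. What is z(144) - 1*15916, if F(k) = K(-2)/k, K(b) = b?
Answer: -440045567/27648 ≈ -15916.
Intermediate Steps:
F(k) = -2/k
z(W) = 3/(4*W²) (z(W) = -2/(W + W*(-5))²*(-6) = -2/(W - 5*W)²*(-6) = -2*1/(16*W²)*(-6) = -1/(8*W²)*(-6) = 3/(4*W²))
z(144) - 1*15916 = (¾)/144² - 1*15916 = (¾)*(1/20736) - 15916 = 1/27648 - 15916 = -440045567/27648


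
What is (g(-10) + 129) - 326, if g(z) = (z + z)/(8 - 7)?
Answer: -217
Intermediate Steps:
g(z) = 2*z (g(z) = (2*z)/1 = (2*z)*1 = 2*z)
(g(-10) + 129) - 326 = (2*(-10) + 129) - 326 = (-20 + 129) - 326 = 109 - 326 = -217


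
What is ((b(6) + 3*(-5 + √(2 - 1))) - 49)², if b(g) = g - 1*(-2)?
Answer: 2809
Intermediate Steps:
b(g) = 2 + g (b(g) = g + 2 = 2 + g)
((b(6) + 3*(-5 + √(2 - 1))) - 49)² = (((2 + 6) + 3*(-5 + √(2 - 1))) - 49)² = ((8 + 3*(-5 + √1)) - 49)² = ((8 + 3*(-5 + 1)) - 49)² = ((8 + 3*(-4)) - 49)² = ((8 - 12) - 49)² = (-4 - 49)² = (-53)² = 2809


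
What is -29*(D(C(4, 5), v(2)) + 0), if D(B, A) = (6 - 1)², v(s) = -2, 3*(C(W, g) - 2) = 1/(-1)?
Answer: -725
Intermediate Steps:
C(W, g) = 5/3 (C(W, g) = 2 + (1/(-1))/3 = 2 + (1*(-1))/3 = 2 + (⅓)*(-1) = 2 - ⅓ = 5/3)
D(B, A) = 25 (D(B, A) = 5² = 25)
-29*(D(C(4, 5), v(2)) + 0) = -29*(25 + 0) = -29*25 = -725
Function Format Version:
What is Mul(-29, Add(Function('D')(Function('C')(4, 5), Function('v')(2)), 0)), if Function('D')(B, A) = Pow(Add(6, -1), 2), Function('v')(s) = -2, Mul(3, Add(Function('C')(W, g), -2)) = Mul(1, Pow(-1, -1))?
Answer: -725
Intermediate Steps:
Function('C')(W, g) = Rational(5, 3) (Function('C')(W, g) = Add(2, Mul(Rational(1, 3), Mul(1, Pow(-1, -1)))) = Add(2, Mul(Rational(1, 3), Mul(1, -1))) = Add(2, Mul(Rational(1, 3), -1)) = Add(2, Rational(-1, 3)) = Rational(5, 3))
Function('D')(B, A) = 25 (Function('D')(B, A) = Pow(5, 2) = 25)
Mul(-29, Add(Function('D')(Function('C')(4, 5), Function('v')(2)), 0)) = Mul(-29, Add(25, 0)) = Mul(-29, 25) = -725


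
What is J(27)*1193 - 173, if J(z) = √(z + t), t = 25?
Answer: -173 + 2386*√13 ≈ 8429.8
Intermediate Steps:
J(z) = √(25 + z) (J(z) = √(z + 25) = √(25 + z))
J(27)*1193 - 173 = √(25 + 27)*1193 - 173 = √52*1193 - 173 = (2*√13)*1193 - 173 = 2386*√13 - 173 = -173 + 2386*√13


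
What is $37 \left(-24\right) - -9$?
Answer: $-879$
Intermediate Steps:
$37 \left(-24\right) - -9 = -888 + \left(-3 + 12\right) = -888 + 9 = -879$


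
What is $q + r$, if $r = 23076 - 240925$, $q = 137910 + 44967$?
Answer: $-34972$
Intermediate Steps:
$q = 182877$
$r = -217849$
$q + r = 182877 - 217849 = -34972$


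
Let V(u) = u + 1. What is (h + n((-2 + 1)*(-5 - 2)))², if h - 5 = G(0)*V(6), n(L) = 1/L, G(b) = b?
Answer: 1296/49 ≈ 26.449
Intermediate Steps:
V(u) = 1 + u
h = 5 (h = 5 + 0*(1 + 6) = 5 + 0*7 = 5 + 0 = 5)
(h + n((-2 + 1)*(-5 - 2)))² = (5 + 1/((-2 + 1)*(-5 - 2)))² = (5 + 1/(-1*(-7)))² = (5 + 1/7)² = (5 + ⅐)² = (36/7)² = 1296/49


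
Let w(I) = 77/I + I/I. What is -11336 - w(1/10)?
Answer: -12107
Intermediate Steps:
w(I) = 1 + 77/I (w(I) = 77/I + 1 = 1 + 77/I)
-11336 - w(1/10) = -11336 - (77 + 1/10)/(1/10) = -11336 - (77 + ⅒)/⅒ = -11336 - 10*771/10 = -11336 - 1*771 = -11336 - 771 = -12107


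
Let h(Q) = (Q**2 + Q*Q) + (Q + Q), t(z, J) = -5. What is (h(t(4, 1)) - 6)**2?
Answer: 1156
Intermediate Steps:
h(Q) = 2*Q + 2*Q**2 (h(Q) = (Q**2 + Q**2) + 2*Q = 2*Q**2 + 2*Q = 2*Q + 2*Q**2)
(h(t(4, 1)) - 6)**2 = (2*(-5)*(1 - 5) - 6)**2 = (2*(-5)*(-4) - 6)**2 = (40 - 6)**2 = 34**2 = 1156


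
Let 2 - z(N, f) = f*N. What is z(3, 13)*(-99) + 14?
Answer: 3677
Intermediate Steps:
z(N, f) = 2 - N*f (z(N, f) = 2 - f*N = 2 - N*f)
z(3, 13)*(-99) + 14 = (2 - 1*3*13)*(-99) + 14 = (2 - 39)*(-99) + 14 = -37*(-99) + 14 = 3663 + 14 = 3677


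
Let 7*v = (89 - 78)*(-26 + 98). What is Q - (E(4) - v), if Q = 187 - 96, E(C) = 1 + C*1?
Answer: 1394/7 ≈ 199.14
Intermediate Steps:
E(C) = 1 + C
v = 792/7 (v = ((89 - 78)*(-26 + 98))/7 = (11*72)/7 = (⅐)*792 = 792/7 ≈ 113.14)
Q = 91
Q - (E(4) - v) = 91 - ((1 + 4) - 1*792/7) = 91 - (5 - 792/7) = 91 - 1*(-757/7) = 91 + 757/7 = 1394/7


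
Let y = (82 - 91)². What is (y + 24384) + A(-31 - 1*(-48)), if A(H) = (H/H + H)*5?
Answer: 24555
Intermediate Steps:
A(H) = 5 + 5*H (A(H) = (1 + H)*5 = 5 + 5*H)
y = 81 (y = (-9)² = 81)
(y + 24384) + A(-31 - 1*(-48)) = (81 + 24384) + (5 + 5*(-31 - 1*(-48))) = 24465 + (5 + 5*(-31 + 48)) = 24465 + (5 + 5*17) = 24465 + (5 + 85) = 24465 + 90 = 24555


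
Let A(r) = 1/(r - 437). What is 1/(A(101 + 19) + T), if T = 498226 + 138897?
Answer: 317/201967990 ≈ 1.5696e-6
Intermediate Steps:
T = 637123
A(r) = 1/(-437 + r)
1/(A(101 + 19) + T) = 1/(1/(-437 + (101 + 19)) + 637123) = 1/(1/(-437 + 120) + 637123) = 1/(1/(-317) + 637123) = 1/(-1/317 + 637123) = 1/(201967990/317) = 317/201967990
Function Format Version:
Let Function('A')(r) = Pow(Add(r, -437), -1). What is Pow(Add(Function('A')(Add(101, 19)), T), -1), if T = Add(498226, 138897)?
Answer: Rational(317, 201967990) ≈ 1.5696e-6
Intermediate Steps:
T = 637123
Function('A')(r) = Pow(Add(-437, r), -1)
Pow(Add(Function('A')(Add(101, 19)), T), -1) = Pow(Add(Pow(Add(-437, Add(101, 19)), -1), 637123), -1) = Pow(Add(Pow(Add(-437, 120), -1), 637123), -1) = Pow(Add(Pow(-317, -1), 637123), -1) = Pow(Add(Rational(-1, 317), 637123), -1) = Pow(Rational(201967990, 317), -1) = Rational(317, 201967990)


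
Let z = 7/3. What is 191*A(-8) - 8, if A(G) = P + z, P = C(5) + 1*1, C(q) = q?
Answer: 4751/3 ≈ 1583.7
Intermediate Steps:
z = 7/3 (z = 7*(⅓) = 7/3 ≈ 2.3333)
P = 6 (P = 5 + 1*1 = 5 + 1 = 6)
A(G) = 25/3 (A(G) = 6 + 7/3 = 25/3)
191*A(-8) - 8 = 191*(25/3) - 8 = 4775/3 - 8 = 4751/3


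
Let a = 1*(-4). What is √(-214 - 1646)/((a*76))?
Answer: -I*√465/152 ≈ -0.14187*I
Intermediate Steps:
a = -4
√(-214 - 1646)/((a*76)) = √(-214 - 1646)/((-4*76)) = √(-1860)/(-304) = (2*I*√465)*(-1/304) = -I*√465/152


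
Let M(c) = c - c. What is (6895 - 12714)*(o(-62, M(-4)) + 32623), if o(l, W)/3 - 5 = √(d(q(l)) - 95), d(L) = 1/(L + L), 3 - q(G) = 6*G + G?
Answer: -189920522 - 759*I*√72567346/38 ≈ -1.8992e+8 - 1.7015e+5*I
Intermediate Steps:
q(G) = 3 - 7*G (q(G) = 3 - (6*G + G) = 3 - 7*G)
d(L) = 1/(2*L)
M(c) = 0
o(l, W) = 15 + 3*√(-95 + 1/(2*(3 - 7*l))) (o(l, W) = 15 + 3*√(1/(2*(3 - 7*l)) - 95) = 15 + 3*√(-95 + 1/(2*(3 - 7*l))))
(6895 - 12714)*(o(-62, M(-4)) + 32623) = (6895 - 12714)*((15 + 3*√2*√((-569 + 1330*(-62))/(3 - 7*(-62)))/2) + 32623) = -5819*((15 + 3*√2*√((-569 - 82460)/(3 + 434))/2) + 32623) = -5819*((15 + 3*√2*√(-83029/437)/2) + 32623) = -5819*((15 + 3*√2*(I*√36283673/437)/2) + 32623) = -5819*((15 + 3*I*√72567346/874) + 32623) = -5819*(32638 + 3*I*√72567346/874) = -189920522 - 759*I*√72567346/38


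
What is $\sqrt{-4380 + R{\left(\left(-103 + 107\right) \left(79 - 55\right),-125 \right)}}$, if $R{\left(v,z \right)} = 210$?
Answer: $i \sqrt{4170} \approx 64.576 i$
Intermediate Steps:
$\sqrt{-4380 + R{\left(\left(-103 + 107\right) \left(79 - 55\right),-125 \right)}} = \sqrt{-4380 + 210} = \sqrt{-4170} = i \sqrt{4170}$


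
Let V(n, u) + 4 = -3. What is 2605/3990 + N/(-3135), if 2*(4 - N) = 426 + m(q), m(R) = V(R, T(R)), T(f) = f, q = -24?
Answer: 15766/21945 ≈ 0.71843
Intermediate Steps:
V(n, u) = -7 (V(n, u) = -4 - 3 = -7)
m(R) = -7
N = -411/2 (N = 4 - (426 - 7)/2 = 4 - ½*419 = 4 - 419/2 = -411/2 ≈ -205.50)
2605/3990 + N/(-3135) = 2605/3990 - 411/2/(-3135) = 2605*(1/3990) - 411/2*(-1/3135) = 521/798 + 137/2090 = 15766/21945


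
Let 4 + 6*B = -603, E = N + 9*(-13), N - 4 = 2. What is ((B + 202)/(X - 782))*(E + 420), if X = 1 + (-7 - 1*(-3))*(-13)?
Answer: -62315/1458 ≈ -42.740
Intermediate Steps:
N = 6 (N = 4 + 2 = 6)
E = -111 (E = 6 + 9*(-13) = 6 - 117 = -111)
B = -607/6 (B = -⅔ + (⅙)*(-603) = -⅔ - 201/2 = -607/6 ≈ -101.17)
X = 53 (X = 1 + (-7 + 3)*(-13) = 1 - 4*(-13) = 1 + 52 = 53)
((B + 202)/(X - 782))*(E + 420) = ((-607/6 + 202)/(53 - 782))*(-111 + 420) = ((605/6)/(-729))*309 = ((605/6)*(-1/729))*309 = -605/4374*309 = -62315/1458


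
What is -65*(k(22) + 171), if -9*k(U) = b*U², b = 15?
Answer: 123955/3 ≈ 41318.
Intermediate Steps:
k(U) = -5*U²/3
-65*(k(22) + 171) = -65*(-5/3*22² + 171) = -65*(-5/3*484 + 171) = -65*(-2420/3 + 171) = -65*(-1907/3) = 123955/3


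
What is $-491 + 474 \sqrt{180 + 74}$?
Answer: $-491 + 474 \sqrt{254} \approx 7063.3$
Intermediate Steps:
$-491 + 474 \sqrt{180 + 74} = -491 + 474 \sqrt{254}$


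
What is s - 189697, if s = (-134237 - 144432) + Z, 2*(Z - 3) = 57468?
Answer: -439629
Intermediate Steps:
Z = 28737 (Z = 3 + (½)*57468 = 3 + 28734 = 28737)
s = -249932 (s = (-134237 - 144432) + 28737 = -278669 + 28737 = -249932)
s - 189697 = -249932 - 189697 = -439629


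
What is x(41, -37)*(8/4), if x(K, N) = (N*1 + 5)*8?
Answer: -512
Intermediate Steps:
x(K, N) = 40 + 8*N (x(K, N) = (N + 5)*8 = (5 + N)*8 = 40 + 8*N)
x(41, -37)*(8/4) = (40 + 8*(-37))*(8/4) = (40 - 296)*(8*(1/4)) = -256*2 = -512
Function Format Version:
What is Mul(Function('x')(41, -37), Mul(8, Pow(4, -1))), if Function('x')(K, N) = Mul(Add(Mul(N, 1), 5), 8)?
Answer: -512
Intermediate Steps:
Function('x')(K, N) = Add(40, Mul(8, N)) (Function('x')(K, N) = Mul(Add(N, 5), 8) = Mul(Add(5, N), 8) = Add(40, Mul(8, N)))
Mul(Function('x')(41, -37), Mul(8, Pow(4, -1))) = Mul(Add(40, Mul(8, -37)), Mul(8, Pow(4, -1))) = Mul(Add(40, -296), Mul(8, Rational(1, 4))) = Mul(-256, 2) = -512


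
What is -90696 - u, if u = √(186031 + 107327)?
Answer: -90696 - √293358 ≈ -91238.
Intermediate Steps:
u = √293358 ≈ 541.63
-90696 - u = -90696 - √293358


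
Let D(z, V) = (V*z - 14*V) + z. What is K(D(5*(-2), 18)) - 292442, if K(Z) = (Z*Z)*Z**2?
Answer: 38166800054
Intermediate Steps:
D(z, V) = z - 14*V + V*z (D(z, V) = (-14*V + V*z) + z = z - 14*V + V*z)
K(Z) = Z**4 (K(Z) = Z**2*Z**2 = Z**4)
K(D(5*(-2), 18)) - 292442 = (5*(-2) - 14*18 + 18*(5*(-2)))**4 - 292442 = (-10 - 252 + 18*(-10))**4 - 292442 = (-10 - 252 - 180)**4 - 292442 = (-442)**4 - 292442 = 38167092496 - 292442 = 38166800054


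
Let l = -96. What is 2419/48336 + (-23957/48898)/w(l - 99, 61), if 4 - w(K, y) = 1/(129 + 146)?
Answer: -94225811431/1298761783536 ≈ -0.072551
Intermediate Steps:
w(K, y) = 1099/275 (w(K, y) = 4 - 1/(129 + 146) = 4 - 1/275 = 1099/275)
2419/48336 + (-23957/48898)/w(l - 99, 61) = 2419/48336 + (-23957/48898)/(1099/275) = 2419*(1/48336) - 23957*1/48898*(275/1099) = 2419/48336 - 23957/48898*275/1099 = 2419/48336 - 6588175/53738902 = -94225811431/1298761783536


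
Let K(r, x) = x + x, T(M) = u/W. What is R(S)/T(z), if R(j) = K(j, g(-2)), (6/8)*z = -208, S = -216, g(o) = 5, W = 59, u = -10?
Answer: -59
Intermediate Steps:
z = -832/3 (z = (4/3)*(-208) = -832/3 ≈ -277.33)
T(M) = -10/59
K(r, x) = 2*x
R(j) = 10 (R(j) = 2*5 = 10)
R(S)/T(z) = 10/(-10/59) = 10*(-59/10) = -59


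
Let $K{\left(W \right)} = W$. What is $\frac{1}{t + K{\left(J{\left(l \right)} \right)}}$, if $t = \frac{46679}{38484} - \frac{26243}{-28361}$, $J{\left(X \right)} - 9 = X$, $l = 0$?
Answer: $\frac{1091444724}{12156801247} \approx 0.089781$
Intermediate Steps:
$J{\left(X \right)} = 9 + X$
$t = \frac{2333798731}{1091444724}$ ($t = 46679 \cdot \frac{1}{38484} - - \frac{26243}{28361} = \frac{46679}{38484} + \frac{26243}{28361} = \frac{2333798731}{1091444724} \approx 2.1383$)
$\frac{1}{t + K{\left(J{\left(l \right)} \right)}} = \frac{1}{\frac{2333798731}{1091444724} + \left(9 + 0\right)} = \frac{1}{\frac{2333798731}{1091444724} + 9} = \frac{1}{\frac{12156801247}{1091444724}} = \frac{1091444724}{12156801247}$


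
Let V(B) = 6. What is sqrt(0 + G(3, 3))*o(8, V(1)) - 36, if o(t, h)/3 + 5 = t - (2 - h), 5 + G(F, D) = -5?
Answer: -36 + 21*I*sqrt(10) ≈ -36.0 + 66.408*I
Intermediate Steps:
G(F, D) = -10 (G(F, D) = -5 - 5 = -10)
o(t, h) = -21 + 3*h + 3*t (o(t, h) = -15 + 3*(t - (2 - h)) = -15 + 3*(t + (-2 + h)) = -15 + 3*(-2 + h + t) = -15 + (-6 + 3*h + 3*t) = -21 + 3*h + 3*t)
sqrt(0 + G(3, 3))*o(8, V(1)) - 36 = sqrt(0 - 10)*(-21 + 3*6 + 3*8) - 36 = sqrt(-10)*(-21 + 18 + 24) - 36 = (I*sqrt(10))*21 - 36 = 21*I*sqrt(10) - 36 = -36 + 21*I*sqrt(10)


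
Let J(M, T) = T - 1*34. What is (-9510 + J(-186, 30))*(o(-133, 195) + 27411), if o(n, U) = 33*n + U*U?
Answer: -580801158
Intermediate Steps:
J(M, T) = -34 + T (J(M, T) = T - 34 = -34 + T)
o(n, U) = U**2 + 33*n (o(n, U) = 33*n + U**2 = U**2 + 33*n)
(-9510 + J(-186, 30))*(o(-133, 195) + 27411) = (-9510 + (-34 + 30))*((195**2 + 33*(-133)) + 27411) = (-9510 - 4)*((38025 - 4389) + 27411) = -9514*(33636 + 27411) = -9514*61047 = -580801158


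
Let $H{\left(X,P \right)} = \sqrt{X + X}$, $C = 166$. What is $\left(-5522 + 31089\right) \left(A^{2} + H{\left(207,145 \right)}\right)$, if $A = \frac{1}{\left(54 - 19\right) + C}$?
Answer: $\frac{25567}{40401} + 76701 \sqrt{46} \approx 5.2021 \cdot 10^{5}$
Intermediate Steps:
$H{\left(X,P \right)} = \sqrt{2} \sqrt{X}$ ($H{\left(X,P \right)} = \sqrt{2 X} = \sqrt{2} \sqrt{X}$)
$A = \frac{1}{201}$ ($A = \frac{1}{\left(54 - 19\right) + 166} = \frac{1}{35 + 166} = \frac{1}{201} \approx 0.0049751$)
$\left(-5522 + 31089\right) \left(A^{2} + H{\left(207,145 \right)}\right) = \left(-5522 + 31089\right) \left(\left(\frac{1}{201}\right)^{2} + \sqrt{2} \sqrt{207}\right) = 25567 \left(\frac{1}{40401} + \sqrt{2} \cdot 3 \sqrt{23}\right) = 25567 \left(\frac{1}{40401} + 3 \sqrt{46}\right) = \frac{25567}{40401} + 76701 \sqrt{46}$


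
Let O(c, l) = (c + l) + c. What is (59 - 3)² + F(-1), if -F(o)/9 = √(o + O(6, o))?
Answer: 3136 - 9*√10 ≈ 3107.5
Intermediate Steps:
O(c, l) = l + 2*c
F(o) = -9*√(12 + 2*o) (F(o) = -9*√(o + (o + 2*6)) = -9*√(o + (o + 12)) = -9*√(o + (12 + o)) = -9*√(12 + 2*o))
(59 - 3)² + F(-1) = (59 - 3)² - 9*√(12 + 2*(-1)) = 56² - 9*√(12 - 2) = 3136 - 9*√10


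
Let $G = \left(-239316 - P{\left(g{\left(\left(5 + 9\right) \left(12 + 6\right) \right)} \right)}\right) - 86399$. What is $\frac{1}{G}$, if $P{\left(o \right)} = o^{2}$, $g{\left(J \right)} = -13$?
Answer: $- \frac{1}{325884} \approx -3.0686 \cdot 10^{-6}$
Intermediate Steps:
$G = -325884$ ($G = \left(-239316 - \left(-13\right)^{2}\right) - 86399 = \left(-239316 - 169\right) - 86399 = -239485 - 86399 = -325884$)
$\frac{1}{G} = \frac{1}{-325884} = - \frac{1}{325884}$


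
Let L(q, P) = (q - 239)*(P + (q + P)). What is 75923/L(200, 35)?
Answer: -75923/10530 ≈ -7.2102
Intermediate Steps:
L(q, P) = (-239 + q)*(q + 2*P) (L(q, P) = (-239 + q)*(P + (P + q)) = (-239 + q)*(q + 2*P))
75923/L(200, 35) = 75923/(200² - 478*35 - 239*200 + 2*35*200) = 75923/(40000 - 16730 - 47800 + 14000) = 75923/(-10530) = 75923*(-1/10530) = -75923/10530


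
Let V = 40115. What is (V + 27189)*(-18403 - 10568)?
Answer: -1949864184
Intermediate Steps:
(V + 27189)*(-18403 - 10568) = (40115 + 27189)*(-18403 - 10568) = 67304*(-28971) = -1949864184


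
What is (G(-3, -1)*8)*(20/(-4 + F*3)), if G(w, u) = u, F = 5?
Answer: -160/11 ≈ -14.545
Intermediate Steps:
(G(-3, -1)*8)*(20/(-4 + F*3)) = (-1*8)*(20/(-4 + 5*3)) = -160/(-4 + 15) = -160/11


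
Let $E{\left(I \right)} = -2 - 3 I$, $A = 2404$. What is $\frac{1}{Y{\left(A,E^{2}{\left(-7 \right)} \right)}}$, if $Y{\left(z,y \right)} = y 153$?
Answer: $\frac{1}{55233} \approx 1.8105 \cdot 10^{-5}$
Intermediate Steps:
$Y{\left(z,y \right)} = 153 y$
$\frac{1}{Y{\left(A,E^{2}{\left(-7 \right)} \right)}} = \frac{1}{153 \left(-2 - -21\right)^{2}} = \frac{1}{153 \left(-2 + 21\right)^{2}} = \frac{1}{153 \cdot 19^{2}} = \frac{1}{153 \cdot 361} = \frac{1}{55233}$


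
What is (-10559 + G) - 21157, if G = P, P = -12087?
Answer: -43803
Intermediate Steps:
G = -12087
(-10559 + G) - 21157 = (-10559 - 12087) - 21157 = -22646 - 21157 = -43803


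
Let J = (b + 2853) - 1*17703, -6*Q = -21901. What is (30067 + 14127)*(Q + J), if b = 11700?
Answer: 66313097/3 ≈ 2.2104e+7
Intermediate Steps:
Q = 21901/6 (Q = -1/6*(-21901) = 21901/6 ≈ 3650.2)
J = -3150 (J = (11700 + 2853) - 1*17703 = 14553 - 17703 = -3150)
(30067 + 14127)*(Q + J) = (30067 + 14127)*(21901/6 - 3150) = 44194*(3001/6) = 66313097/3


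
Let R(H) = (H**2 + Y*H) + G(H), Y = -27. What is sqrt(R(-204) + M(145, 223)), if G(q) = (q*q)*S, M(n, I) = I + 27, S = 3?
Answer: sqrt(172222) ≈ 415.00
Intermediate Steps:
M(n, I) = 27 + I
G(q) = 3*q**2 (G(q) = (q*q)*3 = q**2*3 = 3*q**2)
R(H) = -27*H + 4*H**2 (R(H) = (H**2 - 27*H) + 3*H**2 = -27*H + 4*H**2)
sqrt(R(-204) + M(145, 223)) = sqrt(-204*(-27 + 4*(-204)) + (27 + 223)) = sqrt(-204*(-27 - 816) + 250) = sqrt(-204*(-843) + 250) = sqrt(171972 + 250) = sqrt(172222)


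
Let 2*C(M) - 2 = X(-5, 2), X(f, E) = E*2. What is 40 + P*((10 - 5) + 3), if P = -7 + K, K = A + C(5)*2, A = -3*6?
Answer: -112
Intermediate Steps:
A = -18
X(f, E) = 2*E
C(M) = 3 (C(M) = 1 + (2*2)/2 = 1 + (½)*4 = 1 + 2 = 3)
K = -12 (K = -18 + 3*2 = -18 + 6 = -12)
P = -19 (P = -7 - 12 = -19)
40 + P*((10 - 5) + 3) = 40 - 19*((10 - 5) + 3) = 40 - 19*(5 + 3) = 40 - 19*8 = 40 - 152 = -112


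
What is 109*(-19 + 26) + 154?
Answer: 917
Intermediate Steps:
109*(-19 + 26) + 154 = 109*7 + 154 = 763 + 154 = 917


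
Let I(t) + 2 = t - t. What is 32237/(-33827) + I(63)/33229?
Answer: -1071270927/1124037383 ≈ -0.95306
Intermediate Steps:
I(t) = -2 (I(t) = -2 + (t - t) = -2 + 0 = -2)
32237/(-33827) + I(63)/33229 = 32237/(-33827) - 2/33229 = 32237*(-1/33827) - 2*1/33229 = -32237/33827 - 2/33229 = -1071270927/1124037383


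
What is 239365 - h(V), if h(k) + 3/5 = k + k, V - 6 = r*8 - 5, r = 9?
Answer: 1196098/5 ≈ 2.3922e+5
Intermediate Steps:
V = 73 (V = 6 + (9*8 - 5) = 6 + (72 - 5) = 6 + 67 = 73)
h(k) = -⅗ + 2*k (h(k) = -⅗ + (k + k) = -⅗ + 2*k)
239365 - h(V) = 239365 - (-⅗ + 2*73) = 239365 - (-⅗ + 146) = 239365 - 1*727/5 = 239365 - 727/5 = 1196098/5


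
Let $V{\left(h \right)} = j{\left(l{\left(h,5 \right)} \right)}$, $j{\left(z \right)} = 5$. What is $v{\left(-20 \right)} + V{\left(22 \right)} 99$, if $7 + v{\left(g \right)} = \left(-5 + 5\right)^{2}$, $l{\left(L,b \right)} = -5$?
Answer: $488$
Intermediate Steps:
$V{\left(h \right)} = 5$
$v{\left(g \right)} = -7$ ($v{\left(g \right)} = -7 + \left(-5 + 5\right)^{2} = -7 + 0^{2} = -7 + 0 = -7$)
$v{\left(-20 \right)} + V{\left(22 \right)} 99 = -7 + 5 \cdot 99 = -7 + 495 = 488$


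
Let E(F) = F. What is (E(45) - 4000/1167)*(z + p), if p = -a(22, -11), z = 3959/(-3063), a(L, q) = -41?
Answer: 5900588360/3574521 ≈ 1650.7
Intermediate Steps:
z = -3959/3063 (z = 3959*(-1/3063) = -3959/3063 ≈ -1.2925)
p = 41 (p = -1*(-41) = 41)
(E(45) - 4000/1167)*(z + p) = (45 - 4000/1167)*(-3959/3063 + 41) = (45 - 4000*1/1167)*(121624/3063) = (45 - 4000/1167)*(121624/3063) = (48515/1167)*(121624/3063) = 5900588360/3574521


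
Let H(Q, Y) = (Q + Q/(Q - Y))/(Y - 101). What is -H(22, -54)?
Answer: 847/5890 ≈ 0.14380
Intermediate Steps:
H(Q, Y) = (Q + Q/(Q - Y))/(-101 + Y)
-H(22, -54) = -22*(1 + 22 - 1*(-54))/(-1*(-54)² - 101*22 + 101*(-54) + 22*(-54)) = -22*(1 + 22 + 54)/(-1*2916 - 2222 - 5454 - 1188) = -22*77/(-2916 - 2222 - 5454 - 1188) = -22*77/(-11780) = -22*(-1)*77/11780 = -1*(-847/5890) = 847/5890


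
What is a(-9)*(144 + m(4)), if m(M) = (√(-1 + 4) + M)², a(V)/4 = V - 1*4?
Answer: -8476 - 416*√3 ≈ -9196.5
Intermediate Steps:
a(V) = -16 + 4*V (a(V) = 4*(V - 1*4) = 4*(V - 4) = 4*(-4 + V) = -16 + 4*V)
m(M) = (M + √3)² (m(M) = (√3 + M)² = (M + √3)²)
a(-9)*(144 + m(4)) = (-16 + 4*(-9))*(144 + (4 + √3)²) = (-16 - 36)*(144 + (4 + √3)²) = -52*(144 + (4 + √3)²) = -7488 - 52*(4 + √3)²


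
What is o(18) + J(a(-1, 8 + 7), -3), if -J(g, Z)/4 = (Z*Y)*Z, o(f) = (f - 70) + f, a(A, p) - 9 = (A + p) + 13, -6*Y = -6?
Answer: -70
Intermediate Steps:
Y = 1 (Y = -⅙*(-6) = 1)
a(A, p) = 22 + A + p (a(A, p) = 9 + ((A + p) + 13) = 9 + (13 + A + p) = 22 + A + p)
o(f) = -70 + 2*f (o(f) = (-70 + f) + f = -70 + 2*f)
J(g, Z) = -4*Z² (J(g, Z) = -4*Z*1*Z = -4*Z*Z = -4*Z²)
o(18) + J(a(-1, 8 + 7), -3) = (-70 + 2*18) - 4*(-3)² = (-70 + 36) - 4*9 = -34 - 36 = -70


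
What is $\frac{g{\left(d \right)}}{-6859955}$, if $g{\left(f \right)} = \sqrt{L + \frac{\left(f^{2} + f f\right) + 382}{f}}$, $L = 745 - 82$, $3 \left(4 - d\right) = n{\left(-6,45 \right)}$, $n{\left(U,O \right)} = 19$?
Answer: $- \frac{\sqrt{218127}}{144059055} \approx -3.242 \cdot 10^{-6}$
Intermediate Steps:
$d = - \frac{7}{3}$ ($d = 4 - \frac{19}{3} = - \frac{7}{3} \approx -2.3333$)
$L = 663$ ($L = 745 - 82 = 663$)
$g{\left(f \right)} = \sqrt{663 + \frac{382 + 2 f^{2}}{f}}$ ($g{\left(f \right)} = \sqrt{663 + \frac{\left(f^{2} + f f\right) + 382}{f}} = \sqrt{663 + \frac{\left(f^{2} + f^{2}\right) + 382}{f}} = \sqrt{663 + \frac{2 f^{2} + 382}{f}} = \sqrt{663 + \frac{382 + 2 f^{2}}{f}}$)
$\frac{g{\left(d \right)}}{-6859955} = \frac{\sqrt{663 + 2 \left(- \frac{7}{3}\right) + \frac{382}{- \frac{7}{3}}}}{-6859955} = \sqrt{663 - \frac{14}{3} + 382 \left(- \frac{3}{7}\right)} \left(- \frac{1}{6859955}\right) = \sqrt{663 - \frac{14}{3} - \frac{1146}{7}} \left(- \frac{1}{6859955}\right) = \sqrt{\frac{10387}{21}} \left(- \frac{1}{6859955}\right) = \frac{\sqrt{218127}}{21} \left(- \frac{1}{6859955}\right) = - \frac{\sqrt{218127}}{144059055}$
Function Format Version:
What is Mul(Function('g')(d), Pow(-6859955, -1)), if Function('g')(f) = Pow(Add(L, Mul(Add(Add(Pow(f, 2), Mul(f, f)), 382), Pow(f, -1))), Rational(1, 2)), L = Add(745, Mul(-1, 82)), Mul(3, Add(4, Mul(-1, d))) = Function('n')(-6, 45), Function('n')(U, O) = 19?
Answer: Mul(Rational(-1, 144059055), Pow(218127, Rational(1, 2))) ≈ -3.2420e-6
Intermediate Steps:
d = Rational(-7, 3) (d = Add(4, Mul(Rational(-1, 3), 19)) = Add(4, Rational(-19, 3)) = Rational(-7, 3) ≈ -2.3333)
L = 663 (L = Add(745, -82) = 663)
Function('g')(f) = Pow(Add(663, Mul(Pow(f, -1), Add(382, Mul(2, Pow(f, 2))))), Rational(1, 2)) (Function('g')(f) = Pow(Add(663, Mul(Add(Add(Pow(f, 2), Mul(f, f)), 382), Pow(f, -1))), Rational(1, 2)) = Pow(Add(663, Mul(Add(Add(Pow(f, 2), Pow(f, 2)), 382), Pow(f, -1))), Rational(1, 2)) = Pow(Add(663, Mul(Add(Mul(2, Pow(f, 2)), 382), Pow(f, -1))), Rational(1, 2)) = Pow(Add(663, Mul(Add(382, Mul(2, Pow(f, 2))), Pow(f, -1))), Rational(1, 2)) = Pow(Add(663, Mul(Pow(f, -1), Add(382, Mul(2, Pow(f, 2))))), Rational(1, 2)))
Mul(Function('g')(d), Pow(-6859955, -1)) = Mul(Pow(Add(663, Mul(2, Rational(-7, 3)), Mul(382, Pow(Rational(-7, 3), -1))), Rational(1, 2)), Pow(-6859955, -1)) = Mul(Pow(Add(663, Rational(-14, 3), Mul(382, Rational(-3, 7))), Rational(1, 2)), Rational(-1, 6859955)) = Mul(Pow(Add(663, Rational(-14, 3), Rational(-1146, 7)), Rational(1, 2)), Rational(-1, 6859955)) = Mul(Pow(Rational(10387, 21), Rational(1, 2)), Rational(-1, 6859955)) = Mul(Mul(Rational(1, 21), Pow(218127, Rational(1, 2))), Rational(-1, 6859955)) = Mul(Rational(-1, 144059055), Pow(218127, Rational(1, 2)))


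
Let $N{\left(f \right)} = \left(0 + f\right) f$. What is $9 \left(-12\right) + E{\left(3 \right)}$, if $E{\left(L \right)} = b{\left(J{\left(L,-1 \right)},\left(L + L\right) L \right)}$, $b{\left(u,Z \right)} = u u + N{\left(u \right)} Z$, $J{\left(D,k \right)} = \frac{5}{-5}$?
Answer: $-89$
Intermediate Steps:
$J{\left(D,k \right)} = -1$ ($J{\left(D,k \right)} = 5 \left(- \frac{1}{5}\right) = -1$)
$N{\left(f \right)} = f^{2}$ ($N{\left(f \right)} = f f = f^{2}$)
$b{\left(u,Z \right)} = u^{2} + Z u^{2}$ ($b{\left(u,Z \right)} = u u + u^{2} Z = u^{2} + Z u^{2}$)
$E{\left(L \right)} = 1 + 2 L^{2}$ ($E{\left(L \right)} = \left(-1\right)^{2} \left(1 + \left(L + L\right) L\right) = 1 \left(1 + 2 L L\right) = 1 \left(1 + 2 L^{2}\right) = 1 + 2 L^{2}$)
$9 \left(-12\right) + E{\left(3 \right)} = 9 \left(-12\right) + \left(1 + 2 \cdot 3^{2}\right) = -108 + \left(1 + 2 \cdot 9\right) = -108 + \left(1 + 18\right) = -108 + 19 = -89$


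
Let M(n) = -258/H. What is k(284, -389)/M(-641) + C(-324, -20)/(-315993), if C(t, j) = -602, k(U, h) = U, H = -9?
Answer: 134638904/13587699 ≈ 9.9089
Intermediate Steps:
M(n) = 86/3 (M(n) = -258/(-9) = -258*(-1/9) = 86/3)
k(284, -389)/M(-641) + C(-324, -20)/(-315993) = 284/(86/3) - 602/(-315993) = 284*(3/86) - 602*(-1/315993) = 426/43 + 602/315993 = 134638904/13587699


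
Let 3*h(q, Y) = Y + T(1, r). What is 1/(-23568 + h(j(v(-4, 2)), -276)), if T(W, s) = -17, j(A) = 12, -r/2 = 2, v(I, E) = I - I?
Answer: -3/70997 ≈ -4.2255e-5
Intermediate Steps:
v(I, E) = 0
r = -4 (r = -2*2 = -4)
h(q, Y) = -17/3 + Y/3 (h(q, Y) = (Y - 17)/3 = (-17 + Y)/3 = -17/3 + Y/3)
1/(-23568 + h(j(v(-4, 2)), -276)) = 1/(-23568 + (-17/3 + (⅓)*(-276))) = 1/(-23568 + (-17/3 - 92)) = 1/(-23568 - 293/3) = 1/(-70997/3) = -3/70997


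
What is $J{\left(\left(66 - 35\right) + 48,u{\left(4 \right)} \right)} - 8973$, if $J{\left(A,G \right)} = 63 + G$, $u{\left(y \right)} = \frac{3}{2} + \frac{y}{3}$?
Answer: $- \frac{53443}{6} \approx -8907.2$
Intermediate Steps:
$u{\left(y \right)} = \frac{3}{2} + \frac{y}{3}$ ($u{\left(y \right)} = 3 \cdot \frac{1}{2} + y \frac{1}{3} = \frac{3}{2} + \frac{y}{3}$)
$J{\left(\left(66 - 35\right) + 48,u{\left(4 \right)} \right)} - 8973 = \left(63 + \left(\frac{3}{2} + \frac{1}{3} \cdot 4\right)\right) - 8973 = \left(63 + \left(\frac{3}{2} + \frac{4}{3}\right)\right) - 8973 = \left(63 + \frac{17}{6}\right) - 8973 = \frac{395}{6} - 8973 = - \frac{53443}{6}$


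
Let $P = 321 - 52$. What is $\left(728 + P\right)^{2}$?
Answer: $994009$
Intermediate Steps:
$P = 269$
$\left(728 + P\right)^{2} = \left(728 + 269\right)^{2} = 997^{2} = 994009$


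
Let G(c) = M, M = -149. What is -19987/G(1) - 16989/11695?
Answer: 231216604/1742555 ≈ 132.69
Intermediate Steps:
G(c) = -149
-19987/G(1) - 16989/11695 = -19987/(-149) - 16989/11695 = -19987*(-1/149) - 16989*1/11695 = 19987/149 - 16989/11695 = 231216604/1742555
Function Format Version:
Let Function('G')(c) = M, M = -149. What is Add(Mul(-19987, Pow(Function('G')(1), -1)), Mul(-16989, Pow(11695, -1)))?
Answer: Rational(231216604, 1742555) ≈ 132.69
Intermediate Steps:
Function('G')(c) = -149
Add(Mul(-19987, Pow(Function('G')(1), -1)), Mul(-16989, Pow(11695, -1))) = Add(Mul(-19987, Pow(-149, -1)), Mul(-16989, Pow(11695, -1))) = Add(Mul(-19987, Rational(-1, 149)), Mul(-16989, Rational(1, 11695))) = Add(Rational(19987, 149), Rational(-16989, 11695)) = Rational(231216604, 1742555)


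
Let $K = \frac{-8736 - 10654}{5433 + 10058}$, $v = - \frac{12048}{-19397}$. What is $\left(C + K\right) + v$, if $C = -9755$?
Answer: $- \frac{418765915021}{42925561} \approx -9755.6$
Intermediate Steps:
$v = \frac{12048}{19397}$ ($v = \left(-12048\right) \left(- \frac{1}{19397}\right) = \frac{12048}{19397} \approx 0.62113$)
$K = - \frac{2770}{2213}$ ($K = - \frac{19390}{15491} = \left(-19390\right) \frac{1}{15491} = - \frac{2770}{2213} \approx -1.2517$)
$\left(C + K\right) + v = \left(-9755 - \frac{2770}{2213}\right) + \frac{12048}{19397} = - \frac{21590585}{2213} + \frac{12048}{19397} = - \frac{418765915021}{42925561}$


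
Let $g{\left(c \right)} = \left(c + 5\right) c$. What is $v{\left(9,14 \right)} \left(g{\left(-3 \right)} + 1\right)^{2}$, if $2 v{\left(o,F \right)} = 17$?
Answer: $\frac{425}{2} \approx 212.5$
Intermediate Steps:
$v{\left(o,F \right)} = \frac{17}{2}$ ($v{\left(o,F \right)} = \frac{1}{2} \cdot 17 = \frac{17}{2}$)
$g{\left(c \right)} = c \left(5 + c\right)$ ($g{\left(c \right)} = \left(5 + c\right) c = c \left(5 + c\right)$)
$v{\left(9,14 \right)} \left(g{\left(-3 \right)} + 1\right)^{2} = \frac{17 \left(- 3 \left(5 - 3\right) + 1\right)^{2}}{2} = \frac{17 \left(\left(-3\right) 2 + 1\right)^{2}}{2} = \frac{17 \left(-6 + 1\right)^{2}}{2} = \frac{17 \left(-5\right)^{2}}{2} = \frac{17}{2} \cdot 25 = \frac{425}{2}$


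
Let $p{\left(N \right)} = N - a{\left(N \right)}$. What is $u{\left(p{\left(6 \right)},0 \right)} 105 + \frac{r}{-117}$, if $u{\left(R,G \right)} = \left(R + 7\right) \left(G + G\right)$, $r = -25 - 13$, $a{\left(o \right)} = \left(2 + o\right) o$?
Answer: $\frac{38}{117} \approx 0.32479$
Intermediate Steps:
$a{\left(o \right)} = o \left(2 + o\right)$
$r = -38$ ($r = -25 - 13 = -38$)
$p{\left(N \right)} = N - N \left(2 + N\right)$
$u{\left(R,G \right)} = 2 G \left(7 + R\right)$ ($u{\left(R,G \right)} = \left(7 + R\right) 2 G = 2 G \left(7 + R\right)$)
$u{\left(p{\left(6 \right)},0 \right)} 105 + \frac{r}{-117} = 2 \cdot 0 \left(7 + 6 \left(-1 - 6\right)\right) 105 - \frac{38}{-117} = 2 \cdot 0 \left(7 + 6 \left(-1 - 6\right)\right) 105 - - \frac{38}{117} = 2 \cdot 0 \left(7 + 6 \left(-7\right)\right) 105 + \frac{38}{117} = 2 \cdot 0 \left(7 - 42\right) 105 + \frac{38}{117} = 2 \cdot 0 \left(-35\right) 105 + \frac{38}{117} = 0 \cdot 105 + \frac{38}{117} = 0 + \frac{38}{117} = \frac{38}{117}$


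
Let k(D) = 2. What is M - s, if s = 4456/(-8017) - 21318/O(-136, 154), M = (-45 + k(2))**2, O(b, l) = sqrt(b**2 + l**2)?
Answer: 14827889/8017 + 10659*sqrt(10553)/10553 ≈ 1953.3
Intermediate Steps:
M = 1849 (M = (-45 + 2)**2 = (-43)**2 = 1849)
s = -4456/8017 - 10659*sqrt(10553)/10553 (s = 4456/(-8017) - 21318/sqrt((-136)**2 + 154**2) = 4456*(-1/8017) - 21318/sqrt(18496 + 23716) = -4456/8017 - 21318*sqrt(10553)/21106 = -4456/8017 - 10659*sqrt(10553)/10553 ≈ -104.32)
M - s = 1849 - (-4456/8017 - 10659*sqrt(10553)/10553) = 1849 + (4456/8017 + 10659*sqrt(10553)/10553) = 14827889/8017 + 10659*sqrt(10553)/10553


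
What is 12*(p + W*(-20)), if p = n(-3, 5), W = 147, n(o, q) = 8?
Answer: -35184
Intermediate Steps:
p = 8
12*(p + W*(-20)) = 12*(8 + 147*(-20)) = 12*(8 - 2940) = 12*(-2932) = -35184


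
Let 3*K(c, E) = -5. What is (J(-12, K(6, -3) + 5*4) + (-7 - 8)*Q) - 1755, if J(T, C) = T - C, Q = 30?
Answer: -6706/3 ≈ -2235.3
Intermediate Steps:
K(c, E) = -5/3 (K(c, E) = (⅓)*(-5) = -5/3)
(J(-12, K(6, -3) + 5*4) + (-7 - 8)*Q) - 1755 = ((-12 - (-5/3 + 5*4)) + (-7 - 8)*30) - 1755 = ((-12 - (-5/3 + 20)) - 15*30) - 1755 = ((-12 - 1*55/3) - 450) - 1755 = ((-12 - 55/3) - 450) - 1755 = (-91/3 - 450) - 1755 = -1441/3 - 1755 = -6706/3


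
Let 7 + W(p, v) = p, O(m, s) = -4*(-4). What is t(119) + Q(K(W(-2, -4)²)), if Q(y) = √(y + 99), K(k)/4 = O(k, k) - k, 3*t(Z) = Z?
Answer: 119/3 + I*√161 ≈ 39.667 + 12.689*I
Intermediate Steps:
O(m, s) = 16
t(Z) = Z/3
W(p, v) = -7 + p
K(k) = 64 - 4*k (K(k) = 4*(16 - k) = 64 - 4*k)
Q(y) = √(99 + y)
t(119) + Q(K(W(-2, -4)²)) = (⅓)*119 + √(99 + (64 - 4*(-7 - 2)²)) = 119/3 + √(99 + (64 - 4*(-9)²)) = 119/3 + √(99 + (64 - 4*81)) = 119/3 + √(99 + (64 - 324)) = 119/3 + √(99 - 260) = 119/3 + √(-161) = 119/3 + I*√161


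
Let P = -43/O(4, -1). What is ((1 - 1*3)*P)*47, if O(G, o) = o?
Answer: -4042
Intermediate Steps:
P = 43 (P = -43/(-1) = -43*(-1) = 43)
((1 - 1*3)*P)*47 = ((1 - 1*3)*43)*47 = ((1 - 3)*43)*47 = -2*43*47 = -86*47 = -4042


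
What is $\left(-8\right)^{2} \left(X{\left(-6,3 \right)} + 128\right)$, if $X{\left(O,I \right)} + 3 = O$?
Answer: $7616$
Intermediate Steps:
$X{\left(O,I \right)} = -3 + O$
$\left(-8\right)^{2} \left(X{\left(-6,3 \right)} + 128\right) = \left(-8\right)^{2} \left(\left(-3 - 6\right) + 128\right) = 64 \left(-9 + 128\right) = 64 \cdot 119 = 7616$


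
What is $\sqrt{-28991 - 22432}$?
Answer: $i \sqrt{51423} \approx 226.77 i$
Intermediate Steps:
$\sqrt{-28991 - 22432} = \sqrt{-51423} = i \sqrt{51423}$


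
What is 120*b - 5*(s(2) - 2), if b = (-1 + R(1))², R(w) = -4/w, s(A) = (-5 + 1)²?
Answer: 2930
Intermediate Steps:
s(A) = 16 (s(A) = (-4)² = 16)
b = 25 (b = (-1 - 4/1)² = (-1 - 4*1)² = (-1 - 4)² = (-5)² = 25)
120*b - 5*(s(2) - 2) = 120*25 - 5*(16 - 2) = 3000 - 5*14 = 3000 - 70 = 2930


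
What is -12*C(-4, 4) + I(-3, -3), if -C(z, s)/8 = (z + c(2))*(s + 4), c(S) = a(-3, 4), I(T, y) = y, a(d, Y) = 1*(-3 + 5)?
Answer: -1539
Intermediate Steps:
a(d, Y) = 2 (a(d, Y) = 1*2 = 2)
c(S) = 2
C(z, s) = -8*(2 + z)*(4 + s) (C(z, s) = -8*(z + 2)*(s + 4) = -8*(2 + z)*(4 + s))
-12*C(-4, 4) + I(-3, -3) = -12*(-64 - 32*(-4) - 16*4 - 8*4*(-4)) - 3 = -12*(-64 + 128 - 64 + 128) - 3 = -12*128 - 3 = -1536 - 3 = -1539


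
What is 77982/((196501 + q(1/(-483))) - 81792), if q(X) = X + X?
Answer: 37665306/55404445 ≈ 0.67982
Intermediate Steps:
q(X) = 2*X
77982/((196501 + q(1/(-483))) - 81792) = 77982/((196501 + 2/(-483)) - 81792) = 77982/((196501 + 2*(-1/483)) - 81792) = 77982/((196501 - 2/483) - 81792) = 77982/(94909981/483 - 81792) = 77982/(55404445/483) = 77982*(483/55404445) = 37665306/55404445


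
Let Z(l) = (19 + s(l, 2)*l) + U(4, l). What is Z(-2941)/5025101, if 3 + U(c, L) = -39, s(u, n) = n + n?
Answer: -11787/5025101 ≈ -0.0023456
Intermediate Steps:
s(u, n) = 2*n
U(c, L) = -42 (U(c, L) = -3 - 39 = -42)
Z(l) = -23 + 4*l (Z(l) = (19 + (2*2)*l) - 42 = (19 + 4*l) - 42 = -23 + 4*l)
Z(-2941)/5025101 = (-23 + 4*(-2941))/5025101 = (-23 - 11764)*(1/5025101) = -11787*1/5025101 = -11787/5025101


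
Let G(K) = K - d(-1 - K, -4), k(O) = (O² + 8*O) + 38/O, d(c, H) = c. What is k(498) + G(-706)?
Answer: 62393692/249 ≈ 2.5058e+5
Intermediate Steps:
k(O) = O² + 8*O + 38/O
G(K) = 1 + 2*K (G(K) = K - (-1 - K) = K + (1 + K) = 1 + 2*K)
k(498) + G(-706) = (38 + 498²*(8 + 498))/498 + (1 + 2*(-706)) = (38 + 248004*506)/498 + (1 - 1412) = (38 + 125490024)/498 - 1411 = (1/498)*125490062 - 1411 = 62745031/249 - 1411 = 62393692/249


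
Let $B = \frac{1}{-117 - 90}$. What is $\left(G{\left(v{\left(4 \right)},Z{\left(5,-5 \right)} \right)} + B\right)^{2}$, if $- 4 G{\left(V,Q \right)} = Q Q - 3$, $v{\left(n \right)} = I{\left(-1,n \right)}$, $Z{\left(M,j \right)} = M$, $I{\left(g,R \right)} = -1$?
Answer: $\frac{5193841}{171396} \approx 30.303$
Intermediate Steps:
$v{\left(n \right)} = -1$
$G{\left(V,Q \right)} = \frac{3}{4} - \frac{Q^{2}}{4}$ ($G{\left(V,Q \right)} = - \frac{Q Q - 3}{4} = - \frac{Q^{2} - 3}{4} = - \frac{-3 + Q^{2}}{4} = \frac{3}{4} - \frac{Q^{2}}{4}$)
$B = - \frac{1}{207}$ ($B = \frac{1}{-207} = - \frac{1}{207} \approx -0.0048309$)
$\left(G{\left(v{\left(4 \right)},Z{\left(5,-5 \right)} \right)} + B\right)^{2} = \left(\left(\frac{3}{4} - \frac{5^{2}}{4}\right) - \frac{1}{207}\right)^{2} = \left(\left(\frac{3}{4} - \frac{25}{4}\right) - \frac{1}{207}\right)^{2} = \left(- \frac{11}{2} - \frac{1}{207}\right)^{2} = \left(- \frac{2279}{414}\right)^{2} = \frac{5193841}{171396}$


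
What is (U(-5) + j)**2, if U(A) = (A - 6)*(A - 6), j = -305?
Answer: 33856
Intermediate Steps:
U(A) = (-6 + A)**2 (U(A) = (-6 + A)*(-6 + A) = (-6 + A)**2)
(U(-5) + j)**2 = ((-6 - 5)**2 - 305)**2 = ((-11)**2 - 305)**2 = (121 - 305)**2 = (-184)**2 = 33856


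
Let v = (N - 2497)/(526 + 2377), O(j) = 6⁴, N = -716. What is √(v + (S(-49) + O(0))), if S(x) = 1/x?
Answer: 2*√133677178529/20321 ≈ 35.984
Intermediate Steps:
O(j) = 1296
v = -3213/2903 (v = (-716 - 2497)/(526 + 2377) = -3213/2903 ≈ -1.1068)
√(v + (S(-49) + O(0))) = √(-3213/2903 + (1/(-49) + 1296)) = √(-3213/2903 + (-1/49 + 1296)) = √(-3213/2903 + 63503/49) = √(184191772/142247) = 2*√133677178529/20321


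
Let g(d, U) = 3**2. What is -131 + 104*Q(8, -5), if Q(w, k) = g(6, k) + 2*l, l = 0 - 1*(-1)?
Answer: 1013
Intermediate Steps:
g(d, U) = 9
l = 1 (l = 0 + 1 = 1)
Q(w, k) = 11 (Q(w, k) = 9 + 2*1 = 9 + 2 = 11)
-131 + 104*Q(8, -5) = -131 + 104*11 = -131 + 1144 = 1013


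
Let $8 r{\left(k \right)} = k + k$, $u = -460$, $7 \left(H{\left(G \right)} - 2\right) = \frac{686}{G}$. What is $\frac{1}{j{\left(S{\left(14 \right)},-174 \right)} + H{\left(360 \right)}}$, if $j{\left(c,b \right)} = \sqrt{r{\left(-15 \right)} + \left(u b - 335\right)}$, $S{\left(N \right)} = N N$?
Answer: $- \frac{73620}{2582153219} + \frac{16200 \sqrt{318805}}{2582153219} \approx 0.0035139$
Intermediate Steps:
$H{\left(G \right)} = 2 + \frac{98}{G}$ ($H{\left(G \right)} = 2 + \frac{686 \frac{1}{G}}{7} = 2 + \frac{98}{G}$)
$r{\left(k \right)} = \frac{k}{4}$ ($r{\left(k \right)} = \frac{k + k}{8} = \frac{2 k}{8} = \frac{k}{4}$)
$S{\left(N \right)} = N^{2}$
$j{\left(c,b \right)} = \sqrt{- \frac{1355}{4} - 460 b}$ ($j{\left(c,b \right)} = \sqrt{\frac{1}{4} \left(-15\right) - \left(335 + 460 b\right)} = \sqrt{- \frac{15}{4} - \left(335 + 460 b\right)} = \sqrt{- \frac{1355}{4} - 460 b}$)
$\frac{1}{j{\left(S{\left(14 \right)},-174 \right)} + H{\left(360 \right)}} = \frac{1}{\frac{\sqrt{-1355 - -320160}}{2} + \left(2 + \frac{98}{360}\right)} = \frac{1}{\frac{\sqrt{-1355 + 320160}}{2} + \left(2 + 98 \cdot \frac{1}{360}\right)} = \frac{1}{\frac{\sqrt{318805}}{2} + \left(2 + \frac{49}{180}\right)} = \frac{1}{\frac{\sqrt{318805}}{2} + \frac{409}{180}} = \frac{1}{\frac{409}{180} + \frac{\sqrt{318805}}{2}}$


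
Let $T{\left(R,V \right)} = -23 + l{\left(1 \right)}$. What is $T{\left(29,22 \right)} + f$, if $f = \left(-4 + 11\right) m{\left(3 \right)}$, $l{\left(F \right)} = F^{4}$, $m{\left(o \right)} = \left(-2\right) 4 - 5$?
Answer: $-113$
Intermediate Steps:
$m{\left(o \right)} = -13$ ($m{\left(o \right)} = -8 - 5 = -13$)
$T{\left(R,V \right)} = -22$ ($T{\left(R,V \right)} = -23 + 1^{4} = -23 + 1 = -22$)
$f = -91$ ($f = \left(-4 + 11\right) \left(-13\right) = 7 \left(-13\right) = -91$)
$T{\left(29,22 \right)} + f = -22 - 91 = -113$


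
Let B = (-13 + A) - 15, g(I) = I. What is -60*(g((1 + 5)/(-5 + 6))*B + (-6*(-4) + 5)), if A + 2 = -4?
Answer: 10500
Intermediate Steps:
A = -6 (A = -2 - 4 = -6)
B = -34 (B = (-13 - 6) - 15 = -19 - 15 = -34)
-60*(g((1 + 5)/(-5 + 6))*B + (-6*(-4) + 5)) = -60*(((1 + 5)/(-5 + 6))*(-34) + (-6*(-4) + 5)) = -60*((6/1)*(-34) + (24 + 5)) = -60*((6*1)*(-34) + 29) = -60*(6*(-34) + 29) = -60*(-204 + 29) = -60*(-175) = 10500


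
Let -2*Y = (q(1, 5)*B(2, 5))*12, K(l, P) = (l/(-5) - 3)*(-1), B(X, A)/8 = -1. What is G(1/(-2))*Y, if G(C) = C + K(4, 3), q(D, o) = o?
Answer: 792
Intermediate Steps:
B(X, A) = -8 (B(X, A) = 8*(-1) = -8)
K(l, P) = 3 + l/5 (K(l, P) = (l*(-⅕) - 3)*(-1) = (-l/5 - 3)*(-1) = (-3 - l/5)*(-1) = 3 + l/5)
Y = 240 (Y = -5*(-8)*12/2 = -(-20)*12 = -½*(-480) = 240)
G(C) = 19/5 + C (G(C) = C + (3 + (⅕)*4) = C + (3 + ⅘) = C + 19/5 = 19/5 + C)
G(1/(-2))*Y = (19/5 + 1/(-2))*240 = (19/5 - ½)*240 = (33/10)*240 = 792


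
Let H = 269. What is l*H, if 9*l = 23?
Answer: 6187/9 ≈ 687.44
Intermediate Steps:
l = 23/9 (l = (⅑)*23 = 23/9 ≈ 2.5556)
l*H = (23/9)*269 = 6187/9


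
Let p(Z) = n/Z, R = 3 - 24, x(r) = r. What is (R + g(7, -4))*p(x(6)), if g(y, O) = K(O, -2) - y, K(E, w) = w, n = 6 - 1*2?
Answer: -20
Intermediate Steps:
n = 4 (n = 6 - 2 = 4)
g(y, O) = -2 - y
R = -21
p(Z) = 4/Z
(R + g(7, -4))*p(x(6)) = (-21 + (-2 - 1*7))*(4/6) = (-21 + (-2 - 7))*(4*(1/6)) = (-21 - 9)*(2/3) = -30*2/3 = -20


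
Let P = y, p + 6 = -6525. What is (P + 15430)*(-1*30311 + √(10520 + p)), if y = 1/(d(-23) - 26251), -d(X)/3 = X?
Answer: -12245288118549/26182 + 403988259*√3989/26182 ≈ -4.6672e+8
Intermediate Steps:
p = -6531 (p = -6 - 6525 = -6531)
d(X) = -3*X
y = -1/26182 (y = 1/(-3*(-23) - 26251) = 1/(69 - 26251) = 1/(-26182) = -1/26182 ≈ -3.8194e-5)
P = -1/26182 ≈ -3.8194e-5
(P + 15430)*(-1*30311 + √(10520 + p)) = (-1/26182 + 15430)*(-1*30311 + √(10520 - 6531)) = 403988259*(-30311 + √3989)/26182 = -12245288118549/26182 + 403988259*√3989/26182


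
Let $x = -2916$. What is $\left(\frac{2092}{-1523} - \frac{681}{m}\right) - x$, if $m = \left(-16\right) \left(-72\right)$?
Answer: $\frac{1704221063}{584832} \approx 2914.0$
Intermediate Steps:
$m = 1152$
$\left(\frac{2092}{-1523} - \frac{681}{m}\right) - x = \left(\frac{2092}{-1523} - \frac{681}{1152}\right) - -2916 = \left(2092 \left(- \frac{1}{1523}\right) - \frac{227}{384}\right) + 2916 = \left(- \frac{2092}{1523} - \frac{227}{384}\right) + 2916 = - \frac{1149049}{584832} + 2916 = \frac{1704221063}{584832}$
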